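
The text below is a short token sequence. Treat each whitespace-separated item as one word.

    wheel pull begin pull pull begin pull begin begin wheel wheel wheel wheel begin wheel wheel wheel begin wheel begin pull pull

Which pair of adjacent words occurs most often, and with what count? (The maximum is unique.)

"wheel wheel", 5 times

Bigram frequencies (highest first):
  wheel wheel: 5
  pull begin: 3
  begin pull: 3
  begin wheel: 3
  wheel begin: 3
  pull pull: 2
  … (2 more, each ≤ 1)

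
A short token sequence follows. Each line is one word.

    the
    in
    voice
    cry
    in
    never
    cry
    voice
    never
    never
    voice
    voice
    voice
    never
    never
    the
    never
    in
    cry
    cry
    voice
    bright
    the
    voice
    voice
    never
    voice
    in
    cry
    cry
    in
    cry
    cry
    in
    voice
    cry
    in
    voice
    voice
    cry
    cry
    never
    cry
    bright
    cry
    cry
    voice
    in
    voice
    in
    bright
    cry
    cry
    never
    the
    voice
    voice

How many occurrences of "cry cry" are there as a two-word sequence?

Scanning the 56 overlapping bigram windows for "cry cry":
  position 19–20: cry cry
  position 29–30: cry cry
  position 32–33: cry cry
  position 40–41: cry cry
  position 45–46: cry cry
  position 52–53: cry cry

6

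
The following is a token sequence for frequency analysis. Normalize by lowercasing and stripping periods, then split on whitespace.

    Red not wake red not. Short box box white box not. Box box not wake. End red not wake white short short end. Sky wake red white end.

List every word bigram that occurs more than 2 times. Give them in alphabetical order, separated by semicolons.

not wake; red not

Bigram counts meeting the condition (more than 2 times):
  not wake: 3
  red not: 3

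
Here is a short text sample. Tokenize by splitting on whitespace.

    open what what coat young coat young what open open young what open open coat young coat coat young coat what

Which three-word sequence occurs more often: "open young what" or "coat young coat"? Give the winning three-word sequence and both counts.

"coat young coat" (3 vs 1)

"open young what": 1 occurrence
"coat young coat": 3 occurrences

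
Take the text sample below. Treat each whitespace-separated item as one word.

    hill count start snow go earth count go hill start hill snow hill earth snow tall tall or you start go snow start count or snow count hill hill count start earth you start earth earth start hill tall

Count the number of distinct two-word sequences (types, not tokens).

33

39 tokens → 38 bigram windows in total.
Repeated bigrams (each contributes count−1 duplicates):
  count start: 2
  hill count: 2
  start earth: 2
  start hill: 2
  you start: 2
5 duplicate windows → 38 − 5 = 33 distinct.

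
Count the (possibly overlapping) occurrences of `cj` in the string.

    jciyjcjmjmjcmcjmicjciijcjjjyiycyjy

Sliding a length-2 window over the 34 characters (33 positions):
  position 6–7: cj
  position 14–15: cj
  position 18–19: cj
  position 24–25: cj

4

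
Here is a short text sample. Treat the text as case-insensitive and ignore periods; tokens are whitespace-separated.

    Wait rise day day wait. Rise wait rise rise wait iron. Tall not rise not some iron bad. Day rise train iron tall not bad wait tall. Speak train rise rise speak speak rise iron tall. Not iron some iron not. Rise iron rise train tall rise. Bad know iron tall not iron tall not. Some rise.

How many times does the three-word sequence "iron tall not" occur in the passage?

Scanning the 55 overlapping trigram windows for "iron tall not":
  position 11–13: iron tall not
  position 22–24: iron tall not
  position 35–37: iron tall not
  position 50–52: iron tall not
  position 53–55: iron tall not

5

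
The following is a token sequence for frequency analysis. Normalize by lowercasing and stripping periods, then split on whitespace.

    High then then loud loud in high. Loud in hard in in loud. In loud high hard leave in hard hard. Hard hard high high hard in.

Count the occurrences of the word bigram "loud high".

Scanning the 26 overlapping bigram windows for "loud high":
  position 15–16: loud high

1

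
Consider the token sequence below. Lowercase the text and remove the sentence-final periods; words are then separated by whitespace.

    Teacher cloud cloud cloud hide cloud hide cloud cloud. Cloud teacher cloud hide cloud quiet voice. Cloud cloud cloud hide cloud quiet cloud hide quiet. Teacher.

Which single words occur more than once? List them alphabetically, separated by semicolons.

Unigram counts meeting the condition (more than once):
  cloud: 14
  hide: 5
  quiet: 3
  teacher: 3

cloud; hide; quiet; teacher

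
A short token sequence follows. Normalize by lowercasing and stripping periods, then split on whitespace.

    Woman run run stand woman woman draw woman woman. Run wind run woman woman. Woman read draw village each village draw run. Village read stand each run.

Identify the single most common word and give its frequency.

"woman", 8 times

Unigram frequencies (highest first):
  woman: 8
  run: 6
  draw: 3
  village: 3
  stand: 2
  read: 2
  … (2 more, each ≤ 2)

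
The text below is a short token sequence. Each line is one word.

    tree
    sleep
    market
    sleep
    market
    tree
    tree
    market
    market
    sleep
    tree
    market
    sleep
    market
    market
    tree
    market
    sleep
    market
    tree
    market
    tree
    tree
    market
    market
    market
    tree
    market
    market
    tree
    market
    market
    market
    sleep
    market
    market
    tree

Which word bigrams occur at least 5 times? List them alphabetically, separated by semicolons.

market market; market sleep; market tree; sleep market; tree market

Bigram counts meeting the condition (at least 5 times):
  market market: 8
  market sleep: 5
  market tree: 7
  sleep market: 5
  tree market: 7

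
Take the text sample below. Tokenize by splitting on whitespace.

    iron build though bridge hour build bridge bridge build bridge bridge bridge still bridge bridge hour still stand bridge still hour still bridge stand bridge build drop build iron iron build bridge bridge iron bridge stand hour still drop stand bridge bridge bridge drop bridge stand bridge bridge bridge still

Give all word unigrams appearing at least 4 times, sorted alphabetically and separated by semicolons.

Unigram counts meeting the condition (at least 4 times):
  bridge: 21
  build: 6
  hour: 4
  iron: 4
  stand: 5
  still: 6

bridge; build; hour; iron; stand; still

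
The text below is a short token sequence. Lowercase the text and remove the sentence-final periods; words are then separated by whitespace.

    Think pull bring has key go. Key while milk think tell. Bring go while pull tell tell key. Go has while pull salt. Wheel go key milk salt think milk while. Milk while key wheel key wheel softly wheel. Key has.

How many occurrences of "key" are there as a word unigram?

7

Scanning the 41 tokens for "key":
  position 5: key
  position 7: key
  position 18: key
  position 26: key
  position 34: key
  position 36: key
  position 40: key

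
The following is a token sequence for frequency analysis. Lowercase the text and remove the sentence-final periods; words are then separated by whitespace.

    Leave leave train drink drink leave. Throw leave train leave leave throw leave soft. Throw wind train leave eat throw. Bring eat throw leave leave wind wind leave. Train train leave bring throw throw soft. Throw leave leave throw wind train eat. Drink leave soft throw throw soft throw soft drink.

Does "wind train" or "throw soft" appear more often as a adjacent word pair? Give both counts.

"wind train": 2 occurrences
"throw soft": 3 occurrences

"throw soft" (3 vs 2)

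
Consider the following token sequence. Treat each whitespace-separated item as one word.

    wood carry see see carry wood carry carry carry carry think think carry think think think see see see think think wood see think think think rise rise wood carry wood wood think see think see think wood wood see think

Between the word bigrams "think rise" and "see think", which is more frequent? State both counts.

"think rise": 1 occurrence
"see think": 5 occurrences

"see think" (5 vs 1)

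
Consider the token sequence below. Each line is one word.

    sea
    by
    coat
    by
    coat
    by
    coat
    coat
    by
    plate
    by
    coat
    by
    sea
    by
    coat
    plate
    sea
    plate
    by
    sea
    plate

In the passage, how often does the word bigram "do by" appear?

0

Scanning the 21 overlapping bigram windows for "do by":
  (none found)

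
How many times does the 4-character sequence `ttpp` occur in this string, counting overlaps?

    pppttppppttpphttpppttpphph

4

Sliding a length-4 window over the 26 characters (23 positions):
  position 4–7: ttpp
  position 10–13: ttpp
  position 15–18: ttpp
  position 20–23: ttpp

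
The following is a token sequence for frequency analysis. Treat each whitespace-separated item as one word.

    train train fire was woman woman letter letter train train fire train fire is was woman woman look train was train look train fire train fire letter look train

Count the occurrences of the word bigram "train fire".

Scanning the 28 overlapping bigram windows for "train fire":
  position 2–3: train fire
  position 10–11: train fire
  position 12–13: train fire
  position 23–24: train fire
  position 25–26: train fire

5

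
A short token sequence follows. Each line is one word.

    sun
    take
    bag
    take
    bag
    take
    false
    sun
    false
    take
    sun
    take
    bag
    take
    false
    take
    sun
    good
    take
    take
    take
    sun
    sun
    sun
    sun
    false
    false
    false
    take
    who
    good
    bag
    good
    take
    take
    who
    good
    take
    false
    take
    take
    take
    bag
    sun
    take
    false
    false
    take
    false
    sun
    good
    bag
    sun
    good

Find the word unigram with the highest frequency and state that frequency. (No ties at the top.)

"take", 19 times

Unigram frequencies (highest first):
  take: 19
  sun: 11
  false: 10
  bag: 6
  good: 6
  who: 2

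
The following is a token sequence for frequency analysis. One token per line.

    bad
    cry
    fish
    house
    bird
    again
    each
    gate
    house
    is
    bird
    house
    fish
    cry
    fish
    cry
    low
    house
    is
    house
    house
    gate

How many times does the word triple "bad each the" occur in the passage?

0

Scanning the 20 overlapping trigram windows for "bad each the":
  (none found)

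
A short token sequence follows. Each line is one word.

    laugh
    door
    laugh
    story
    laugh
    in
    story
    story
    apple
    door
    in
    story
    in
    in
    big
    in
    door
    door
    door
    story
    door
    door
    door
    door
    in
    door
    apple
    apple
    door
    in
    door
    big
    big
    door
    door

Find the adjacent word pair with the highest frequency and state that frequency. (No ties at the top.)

"door door", 6 times

Bigram frequencies (highest first):
  door door: 6
  door in: 3
  in door: 3
  in story: 2
  apple door: 2
  laugh door: 1
  … (17 more, each ≤ 1)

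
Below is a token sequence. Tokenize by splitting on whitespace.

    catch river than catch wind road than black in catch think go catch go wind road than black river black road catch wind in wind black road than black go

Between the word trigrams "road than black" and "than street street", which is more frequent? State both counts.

"road than black" (3 vs 0)

"road than black": 3 occurrences
"than street street": 0 occurrences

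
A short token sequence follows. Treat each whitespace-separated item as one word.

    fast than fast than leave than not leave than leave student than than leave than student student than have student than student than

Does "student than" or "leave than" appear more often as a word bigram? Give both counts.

"student than": 4 occurrences
"leave than": 3 occurrences

"student than" (4 vs 3)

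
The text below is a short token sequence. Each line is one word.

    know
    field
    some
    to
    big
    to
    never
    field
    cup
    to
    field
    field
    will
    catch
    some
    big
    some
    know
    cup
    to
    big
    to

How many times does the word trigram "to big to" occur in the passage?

Scanning the 20 overlapping trigram windows for "to big to":
  position 4–6: to big to
  position 20–22: to big to

2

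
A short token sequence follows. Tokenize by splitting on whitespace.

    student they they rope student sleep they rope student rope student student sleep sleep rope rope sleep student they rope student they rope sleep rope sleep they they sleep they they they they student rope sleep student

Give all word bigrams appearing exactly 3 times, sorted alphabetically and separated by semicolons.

Bigram counts meeting the condition (exactly 3 times):
  sleep they: 3
  student they: 3

sleep they; student they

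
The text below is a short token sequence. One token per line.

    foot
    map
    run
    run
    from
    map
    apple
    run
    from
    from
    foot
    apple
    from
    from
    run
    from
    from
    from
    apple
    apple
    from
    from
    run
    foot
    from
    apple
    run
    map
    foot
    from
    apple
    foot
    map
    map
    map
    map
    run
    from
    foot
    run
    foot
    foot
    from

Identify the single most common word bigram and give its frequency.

Bigram frequencies (highest first):
  from from: 5
  run from: 4
  from apple: 3
  foot from: 3
  map map: 3
  foot map: 2
  … (16 more, each ≤ 2)

"from from", 5 times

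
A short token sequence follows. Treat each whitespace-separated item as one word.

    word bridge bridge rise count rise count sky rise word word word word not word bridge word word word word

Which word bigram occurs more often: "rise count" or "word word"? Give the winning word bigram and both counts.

"word word" (6 vs 2)

"rise count": 2 occurrences
"word word": 6 occurrences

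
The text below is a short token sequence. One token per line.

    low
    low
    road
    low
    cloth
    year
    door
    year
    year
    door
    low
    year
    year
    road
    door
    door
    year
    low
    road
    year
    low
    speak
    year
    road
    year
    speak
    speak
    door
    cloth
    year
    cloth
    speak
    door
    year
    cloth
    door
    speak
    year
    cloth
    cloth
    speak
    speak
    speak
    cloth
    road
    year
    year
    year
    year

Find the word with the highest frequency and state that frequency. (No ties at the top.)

Unigram frequencies (highest first):
  year: 16
  speak: 8
  cloth: 7
  door: 7
  low: 6
  road: 5

"year", 16 times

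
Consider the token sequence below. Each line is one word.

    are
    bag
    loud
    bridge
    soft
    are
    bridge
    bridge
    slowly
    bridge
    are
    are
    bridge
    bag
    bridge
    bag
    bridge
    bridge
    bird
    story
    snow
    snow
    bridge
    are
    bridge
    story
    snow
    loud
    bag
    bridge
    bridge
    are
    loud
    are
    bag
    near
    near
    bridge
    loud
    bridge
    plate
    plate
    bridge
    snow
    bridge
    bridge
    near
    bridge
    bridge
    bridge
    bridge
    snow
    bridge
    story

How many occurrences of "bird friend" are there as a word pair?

Scanning the 53 overlapping bigram windows for "bird friend":
  (none found)

0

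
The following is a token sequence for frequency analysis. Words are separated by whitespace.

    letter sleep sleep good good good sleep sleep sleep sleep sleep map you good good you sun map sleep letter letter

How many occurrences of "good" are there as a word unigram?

5

Scanning the 21 tokens for "good":
  position 4: good
  position 5: good
  position 6: good
  position 14: good
  position 15: good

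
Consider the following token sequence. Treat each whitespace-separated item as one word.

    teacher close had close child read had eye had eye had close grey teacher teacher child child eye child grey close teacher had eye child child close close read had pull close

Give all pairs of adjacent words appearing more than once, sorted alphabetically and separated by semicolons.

child child; eye child; eye had; had close; had eye; read had

Bigram counts meeting the condition (more than once):
  child child: 2
  eye child: 2
  eye had: 2
  had close: 2
  had eye: 3
  read had: 2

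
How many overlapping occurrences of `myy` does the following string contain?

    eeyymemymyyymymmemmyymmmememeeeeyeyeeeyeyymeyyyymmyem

Sliding a length-3 window over the 53 characters (51 positions):
  position 9–11: myy
  position 19–21: myy

2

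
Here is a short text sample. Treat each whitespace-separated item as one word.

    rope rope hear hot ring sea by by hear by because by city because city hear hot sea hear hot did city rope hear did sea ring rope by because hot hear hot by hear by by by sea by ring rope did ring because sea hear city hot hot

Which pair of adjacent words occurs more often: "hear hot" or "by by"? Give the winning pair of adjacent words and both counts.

"hear hot": 4 occurrences
"by by": 3 occurrences

"hear hot" (4 vs 3)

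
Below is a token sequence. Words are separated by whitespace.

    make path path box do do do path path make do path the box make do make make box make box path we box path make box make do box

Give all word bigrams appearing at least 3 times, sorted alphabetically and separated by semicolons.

box make; make box; make do

Bigram counts meeting the condition (at least 3 times):
  box make: 3
  make box: 3
  make do: 3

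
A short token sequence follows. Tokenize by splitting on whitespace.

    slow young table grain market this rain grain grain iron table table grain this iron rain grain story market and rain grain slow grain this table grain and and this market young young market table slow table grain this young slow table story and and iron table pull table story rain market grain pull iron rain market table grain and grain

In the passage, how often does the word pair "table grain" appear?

Scanning the 60 overlapping bigram windows for "table grain":
  position 3–4: table grain
  position 12–13: table grain
  position 26–27: table grain
  position 37–38: table grain
  position 58–59: table grain

5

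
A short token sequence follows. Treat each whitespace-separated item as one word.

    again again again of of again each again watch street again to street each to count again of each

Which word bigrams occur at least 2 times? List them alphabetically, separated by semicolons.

again again; again of

Bigram counts meeting the condition (at least 2 times):
  again again: 2
  again of: 2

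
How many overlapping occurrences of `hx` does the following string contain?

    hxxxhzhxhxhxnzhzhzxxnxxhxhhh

Sliding a length-2 window over the 28 characters (27 positions):
  position 1–2: hx
  position 7–8: hx
  position 9–10: hx
  position 11–12: hx
  position 24–25: hx

5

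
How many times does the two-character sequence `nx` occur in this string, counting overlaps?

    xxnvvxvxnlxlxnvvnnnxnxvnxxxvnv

Sliding a length-2 window over the 30 characters (29 positions):
  position 19–20: nx
  position 21–22: nx
  position 24–25: nx

3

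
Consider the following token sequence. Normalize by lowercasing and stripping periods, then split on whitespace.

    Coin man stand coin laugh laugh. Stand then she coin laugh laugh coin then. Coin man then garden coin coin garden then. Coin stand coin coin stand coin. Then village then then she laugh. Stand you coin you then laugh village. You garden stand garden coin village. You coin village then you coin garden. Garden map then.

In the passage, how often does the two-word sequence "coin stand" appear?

2

Scanning the 56 overlapping bigram windows for "coin stand":
  position 23–24: coin stand
  position 26–27: coin stand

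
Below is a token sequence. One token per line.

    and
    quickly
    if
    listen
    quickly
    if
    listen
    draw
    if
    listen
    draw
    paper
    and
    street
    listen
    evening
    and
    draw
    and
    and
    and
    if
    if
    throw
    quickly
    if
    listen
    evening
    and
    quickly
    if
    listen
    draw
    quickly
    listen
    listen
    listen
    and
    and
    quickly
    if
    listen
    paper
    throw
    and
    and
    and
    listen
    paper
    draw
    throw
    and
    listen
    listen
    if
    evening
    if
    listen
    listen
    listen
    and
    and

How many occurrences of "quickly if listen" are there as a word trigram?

Scanning the 60 overlapping trigram windows for "quickly if listen":
  position 2–4: quickly if listen
  position 5–7: quickly if listen
  position 25–27: quickly if listen
  position 30–32: quickly if listen
  position 40–42: quickly if listen

5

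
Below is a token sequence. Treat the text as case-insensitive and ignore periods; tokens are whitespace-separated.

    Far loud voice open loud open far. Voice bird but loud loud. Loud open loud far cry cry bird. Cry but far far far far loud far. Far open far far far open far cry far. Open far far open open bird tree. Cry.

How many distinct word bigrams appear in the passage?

44 tokens → 43 bigram windows in total.
Repeated bigrams (each contributes count−1 duplicates):
  far far: 7
  far open: 4
  open far: 4
  far cry: 2
  far loud: 2
  loud far: 2
  loud loud: 2
  loud open: 2
  … (1 more repeated)
18 duplicate windows → 43 − 18 = 25 distinct.

25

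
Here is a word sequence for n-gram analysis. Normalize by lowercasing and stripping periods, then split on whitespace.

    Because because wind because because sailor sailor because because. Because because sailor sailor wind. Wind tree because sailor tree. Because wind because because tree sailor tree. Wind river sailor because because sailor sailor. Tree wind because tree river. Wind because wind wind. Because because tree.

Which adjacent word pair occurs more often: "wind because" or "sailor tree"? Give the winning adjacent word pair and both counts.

"wind because" (5 vs 3)

"wind because": 5 occurrences
"sailor tree": 3 occurrences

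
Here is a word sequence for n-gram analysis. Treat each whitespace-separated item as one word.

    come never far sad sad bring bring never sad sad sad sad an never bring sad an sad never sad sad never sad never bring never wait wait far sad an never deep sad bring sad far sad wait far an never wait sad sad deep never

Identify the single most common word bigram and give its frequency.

"sad sad", 6 times

Bigram frequencies (highest first):
  sad sad: 6
  far sad: 3
  never sad: 3
  sad an: 3
  an never: 3
  sad never: 3
  … (19 more, each ≤ 2)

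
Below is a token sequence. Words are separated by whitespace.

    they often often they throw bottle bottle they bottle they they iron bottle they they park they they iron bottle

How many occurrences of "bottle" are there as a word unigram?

Scanning the 20 tokens for "bottle":
  position 6: bottle
  position 7: bottle
  position 9: bottle
  position 13: bottle
  position 20: bottle

5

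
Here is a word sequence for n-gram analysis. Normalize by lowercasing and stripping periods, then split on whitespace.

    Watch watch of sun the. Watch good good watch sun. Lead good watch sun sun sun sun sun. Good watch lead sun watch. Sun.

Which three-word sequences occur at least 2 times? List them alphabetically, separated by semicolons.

Trigram counts meeting the condition (at least 2 times):
  good watch sun: 2
  sun sun sun: 3

good watch sun; sun sun sun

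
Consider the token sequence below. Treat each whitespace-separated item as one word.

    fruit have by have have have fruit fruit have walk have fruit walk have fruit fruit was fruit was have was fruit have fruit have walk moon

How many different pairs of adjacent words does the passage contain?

14

27 tokens → 26 bigram windows in total.
Repeated bigrams (each contributes count−1 duplicates):
  fruit have: 4
  have fruit: 4
  fruit fruit: 2
  fruit was: 2
  have have: 2
  have walk: 2
  walk have: 2
  was fruit: 2
12 duplicate windows → 26 − 12 = 14 distinct.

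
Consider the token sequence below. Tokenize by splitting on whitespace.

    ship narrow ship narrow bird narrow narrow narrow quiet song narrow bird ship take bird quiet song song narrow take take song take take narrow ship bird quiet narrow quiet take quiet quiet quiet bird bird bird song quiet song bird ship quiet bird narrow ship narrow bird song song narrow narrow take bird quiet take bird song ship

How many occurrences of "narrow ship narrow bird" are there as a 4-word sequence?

2

Scanning the 56 overlapping 4-gram windows for "narrow ship narrow bird":
  position 2–5: narrow ship narrow bird
  position 45–48: narrow ship narrow bird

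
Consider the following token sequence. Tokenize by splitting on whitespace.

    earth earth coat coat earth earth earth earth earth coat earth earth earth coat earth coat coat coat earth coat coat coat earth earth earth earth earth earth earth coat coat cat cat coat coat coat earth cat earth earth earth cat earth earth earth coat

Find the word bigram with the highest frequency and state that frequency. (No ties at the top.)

"earth earth", 17 times

Bigram frequencies (highest first):
  earth earth: 17
  coat coat: 8
  earth coat: 7
  coat earth: 6
  earth cat: 2
  cat earth: 2
  … (3 more, each ≤ 1)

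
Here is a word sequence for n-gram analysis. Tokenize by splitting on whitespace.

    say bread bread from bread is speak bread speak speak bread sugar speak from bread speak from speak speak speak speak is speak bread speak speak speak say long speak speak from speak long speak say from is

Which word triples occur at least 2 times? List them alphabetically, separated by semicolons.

bread speak speak; is speak bread; speak bread speak; speak from speak; speak speak speak

Trigram counts meeting the condition (at least 2 times):
  bread speak speak: 2
  is speak bread: 2
  speak bread speak: 2
  speak from speak: 2
  speak speak speak: 3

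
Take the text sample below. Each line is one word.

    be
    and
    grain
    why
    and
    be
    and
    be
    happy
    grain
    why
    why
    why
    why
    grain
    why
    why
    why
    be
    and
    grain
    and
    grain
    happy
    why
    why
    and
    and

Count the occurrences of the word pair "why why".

6

Scanning the 27 overlapping bigram windows for "why why":
  position 11–12: why why
  position 12–13: why why
  position 13–14: why why
  position 16–17: why why
  position 17–18: why why
  position 25–26: why why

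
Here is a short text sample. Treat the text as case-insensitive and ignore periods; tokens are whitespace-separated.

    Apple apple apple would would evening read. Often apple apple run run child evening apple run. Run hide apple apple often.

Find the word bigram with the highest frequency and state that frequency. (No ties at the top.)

"apple apple", 4 times

Bigram frequencies (highest first):
  apple apple: 4
  apple run: 2
  run run: 2
  apple would: 1
  would would: 1
  would evening: 1
  … (9 more, each ≤ 1)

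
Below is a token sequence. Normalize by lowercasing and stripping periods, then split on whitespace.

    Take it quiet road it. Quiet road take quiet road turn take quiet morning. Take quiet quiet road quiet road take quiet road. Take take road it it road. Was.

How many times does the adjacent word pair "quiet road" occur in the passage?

Scanning the 29 overlapping bigram windows for "quiet road":
  position 3–4: quiet road
  position 6–7: quiet road
  position 9–10: quiet road
  position 17–18: quiet road
  position 19–20: quiet road
  position 22–23: quiet road

6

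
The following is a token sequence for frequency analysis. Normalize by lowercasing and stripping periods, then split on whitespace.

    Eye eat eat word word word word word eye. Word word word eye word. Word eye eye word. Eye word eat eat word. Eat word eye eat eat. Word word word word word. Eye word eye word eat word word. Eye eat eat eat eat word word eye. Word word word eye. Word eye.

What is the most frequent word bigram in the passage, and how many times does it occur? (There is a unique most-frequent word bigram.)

"word word", 15 times

Bigram frequencies (highest first):
  word word: 15
  word eye: 11
  eye word: 8
  eat eat: 6
  eat word: 6
  eye eat: 3
  … (2 more, each ≤ 3)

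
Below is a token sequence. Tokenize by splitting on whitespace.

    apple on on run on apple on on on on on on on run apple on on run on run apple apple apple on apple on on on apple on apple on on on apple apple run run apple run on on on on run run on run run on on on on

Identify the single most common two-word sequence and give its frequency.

"on on", 18 times

Bigram frequencies (highest first):
  on on: 18
  apple on: 7
  on run: 6
  run on: 5
  on apple: 5
  run apple: 3
  … (3 more, each ≤ 3)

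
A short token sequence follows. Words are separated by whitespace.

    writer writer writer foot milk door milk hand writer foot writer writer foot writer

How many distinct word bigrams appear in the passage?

8

14 tokens → 13 bigram windows in total.
Repeated bigrams (each contributes count−1 duplicates):
  writer foot: 3
  writer writer: 3
  foot writer: 2
5 duplicate windows → 13 − 5 = 8 distinct.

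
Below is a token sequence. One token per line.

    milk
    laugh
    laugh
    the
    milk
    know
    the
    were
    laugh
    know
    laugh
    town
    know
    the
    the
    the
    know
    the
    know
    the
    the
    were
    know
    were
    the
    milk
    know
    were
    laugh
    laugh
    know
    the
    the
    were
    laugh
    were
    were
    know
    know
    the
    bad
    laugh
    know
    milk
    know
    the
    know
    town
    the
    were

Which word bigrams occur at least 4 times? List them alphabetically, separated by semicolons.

Bigram counts meeting the condition (at least 4 times):
  know the: 7
  the the: 4
  the were: 4

know the; the the; the were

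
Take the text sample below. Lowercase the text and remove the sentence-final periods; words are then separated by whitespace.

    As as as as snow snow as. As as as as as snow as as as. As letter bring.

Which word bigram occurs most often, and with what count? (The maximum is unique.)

Bigram frequencies (highest first):
  as as: 11
  as snow: 2
  snow as: 2
  snow snow: 1
  as letter: 1
  letter bring: 1

"as as", 11 times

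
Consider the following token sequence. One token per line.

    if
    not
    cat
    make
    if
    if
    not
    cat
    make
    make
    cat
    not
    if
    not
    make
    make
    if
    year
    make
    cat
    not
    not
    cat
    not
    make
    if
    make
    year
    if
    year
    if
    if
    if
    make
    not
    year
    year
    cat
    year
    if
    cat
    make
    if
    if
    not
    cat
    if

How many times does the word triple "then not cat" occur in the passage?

0

Scanning the 45 overlapping trigram windows for "then not cat":
  (none found)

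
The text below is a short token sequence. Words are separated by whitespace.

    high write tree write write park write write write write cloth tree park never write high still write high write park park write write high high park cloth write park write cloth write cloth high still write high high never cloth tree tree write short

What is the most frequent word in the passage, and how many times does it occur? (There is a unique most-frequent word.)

Unigram frequencies (highest first):
  write: 17
  high: 8
  park: 6
  cloth: 5
  tree: 4
  never: 2
  … (2 more, each ≤ 2)

"write", 17 times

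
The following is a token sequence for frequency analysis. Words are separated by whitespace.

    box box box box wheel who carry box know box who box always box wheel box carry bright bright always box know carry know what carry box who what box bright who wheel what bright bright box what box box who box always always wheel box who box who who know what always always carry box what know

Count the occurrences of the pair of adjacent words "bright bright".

Scanning the 57 overlapping bigram windows for "bright bright":
  position 18–19: bright bright
  position 35–36: bright bright

2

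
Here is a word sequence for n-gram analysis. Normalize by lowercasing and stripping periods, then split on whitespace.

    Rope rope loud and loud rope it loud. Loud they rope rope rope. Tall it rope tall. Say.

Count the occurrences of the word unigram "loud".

4

Scanning the 18 tokens for "loud":
  position 3: loud
  position 5: loud
  position 8: loud
  position 9: loud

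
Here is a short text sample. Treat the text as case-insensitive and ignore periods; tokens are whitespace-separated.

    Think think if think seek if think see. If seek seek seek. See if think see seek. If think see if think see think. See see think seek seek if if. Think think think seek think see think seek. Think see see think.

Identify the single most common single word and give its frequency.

Unigram frequencies (highest first):
  think: 16
  see: 10
  seek: 9
  if: 8

"think", 16 times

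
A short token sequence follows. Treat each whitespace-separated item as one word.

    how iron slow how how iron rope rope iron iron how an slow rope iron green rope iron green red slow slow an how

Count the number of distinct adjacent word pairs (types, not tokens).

19

24 tokens → 23 bigram windows in total.
Repeated bigrams (each contributes count−1 duplicates):
  rope iron: 3
  how iron: 2
  iron green: 2
4 duplicate windows → 23 − 4 = 19 distinct.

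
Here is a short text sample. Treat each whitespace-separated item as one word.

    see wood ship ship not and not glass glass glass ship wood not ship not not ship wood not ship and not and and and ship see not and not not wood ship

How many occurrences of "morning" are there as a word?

0

Scanning the 33 tokens for "morning":
  (none found)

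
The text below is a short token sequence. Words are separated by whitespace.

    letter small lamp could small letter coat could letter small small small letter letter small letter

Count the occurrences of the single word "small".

6

Scanning the 16 tokens for "small":
  position 2: small
  position 5: small
  position 10: small
  position 11: small
  position 12: small
  position 15: small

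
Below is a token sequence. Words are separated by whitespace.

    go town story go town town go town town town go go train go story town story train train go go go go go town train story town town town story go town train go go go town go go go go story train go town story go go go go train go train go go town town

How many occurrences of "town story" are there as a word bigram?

4

Scanning the 57 overlapping bigram windows for "town story":
  position 2–3: town story
  position 16–17: town story
  position 30–31: town story
  position 46–47: town story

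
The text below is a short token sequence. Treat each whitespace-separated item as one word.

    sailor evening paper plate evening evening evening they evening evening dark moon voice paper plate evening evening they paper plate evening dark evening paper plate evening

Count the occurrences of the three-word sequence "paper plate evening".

4

Scanning the 24 overlapping trigram windows for "paper plate evening":
  position 3–5: paper plate evening
  position 14–16: paper plate evening
  position 19–21: paper plate evening
  position 24–26: paper plate evening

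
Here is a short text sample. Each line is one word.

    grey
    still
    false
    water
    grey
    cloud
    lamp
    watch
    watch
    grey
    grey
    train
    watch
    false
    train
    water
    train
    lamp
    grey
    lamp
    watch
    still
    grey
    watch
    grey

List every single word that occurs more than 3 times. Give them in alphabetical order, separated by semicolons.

Unigram counts meeting the condition (more than 3 times):
  grey: 7
  watch: 5

grey; watch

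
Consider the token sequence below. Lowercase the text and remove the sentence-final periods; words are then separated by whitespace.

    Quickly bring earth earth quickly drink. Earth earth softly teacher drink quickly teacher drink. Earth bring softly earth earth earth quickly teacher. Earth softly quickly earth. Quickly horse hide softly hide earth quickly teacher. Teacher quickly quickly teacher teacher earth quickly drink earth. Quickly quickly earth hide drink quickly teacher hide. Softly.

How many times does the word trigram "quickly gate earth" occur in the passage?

0

Scanning the 50 overlapping trigram windows for "quickly gate earth":
  (none found)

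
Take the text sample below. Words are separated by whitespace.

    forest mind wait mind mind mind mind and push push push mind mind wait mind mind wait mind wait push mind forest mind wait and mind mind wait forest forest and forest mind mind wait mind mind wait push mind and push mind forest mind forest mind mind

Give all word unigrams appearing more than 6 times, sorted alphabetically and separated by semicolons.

Unigram counts meeting the condition (more than 6 times):
  forest: 7
  mind: 23
  wait: 8

forest; mind; wait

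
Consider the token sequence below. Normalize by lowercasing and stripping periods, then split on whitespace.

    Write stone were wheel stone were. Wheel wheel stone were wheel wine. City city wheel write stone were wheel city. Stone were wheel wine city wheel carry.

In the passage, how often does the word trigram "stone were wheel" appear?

Scanning the 25 overlapping trigram windows for "stone were wheel":
  position 2–4: stone were wheel
  position 5–7: stone were wheel
  position 9–11: stone were wheel
  position 17–19: stone were wheel
  position 21–23: stone were wheel

5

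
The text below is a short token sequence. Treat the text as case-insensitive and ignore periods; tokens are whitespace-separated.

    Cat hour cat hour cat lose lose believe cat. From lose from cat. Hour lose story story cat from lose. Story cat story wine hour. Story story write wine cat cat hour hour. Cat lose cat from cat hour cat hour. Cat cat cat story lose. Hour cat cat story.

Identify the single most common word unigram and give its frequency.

Unigram frequencies (highest first):
  cat: 18
  hour: 9
  story: 8
  lose: 7
  from: 4
  wine: 2
  … (2 more, each ≤ 1)

"cat", 18 times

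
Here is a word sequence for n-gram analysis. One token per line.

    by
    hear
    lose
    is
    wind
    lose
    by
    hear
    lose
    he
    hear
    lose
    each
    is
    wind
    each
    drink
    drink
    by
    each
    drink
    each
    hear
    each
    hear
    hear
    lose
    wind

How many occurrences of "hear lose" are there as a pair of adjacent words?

Scanning the 27 overlapping bigram windows for "hear lose":
  position 2–3: hear lose
  position 8–9: hear lose
  position 11–12: hear lose
  position 26–27: hear lose

4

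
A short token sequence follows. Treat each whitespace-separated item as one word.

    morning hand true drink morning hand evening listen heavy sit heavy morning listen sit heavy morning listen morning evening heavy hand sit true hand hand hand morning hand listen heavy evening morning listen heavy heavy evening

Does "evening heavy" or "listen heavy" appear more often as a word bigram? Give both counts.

"evening heavy": 1 occurrence
"listen heavy": 3 occurrences

"listen heavy" (3 vs 1)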